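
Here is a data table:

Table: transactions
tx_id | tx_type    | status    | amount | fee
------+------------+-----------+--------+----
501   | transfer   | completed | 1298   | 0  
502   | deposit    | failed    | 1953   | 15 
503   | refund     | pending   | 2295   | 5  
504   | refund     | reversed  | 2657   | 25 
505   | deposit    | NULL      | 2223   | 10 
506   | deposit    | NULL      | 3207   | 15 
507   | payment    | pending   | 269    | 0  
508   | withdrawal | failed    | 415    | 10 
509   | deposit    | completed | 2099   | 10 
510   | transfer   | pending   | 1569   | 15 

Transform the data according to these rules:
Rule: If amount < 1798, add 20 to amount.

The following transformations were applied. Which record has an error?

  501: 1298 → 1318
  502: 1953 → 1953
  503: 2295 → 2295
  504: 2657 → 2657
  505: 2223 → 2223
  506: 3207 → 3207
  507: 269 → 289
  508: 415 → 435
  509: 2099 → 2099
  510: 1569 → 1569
Record 510 has an error. The correct transformed value should be 1589, not 1569.

Step 1: Check each record against the rule
Step 2: Record 510 has amount = 1569
Step 3: Since 1569 < 1798, the bonus should have been applied
Step 4: Correct value = 1589, but claimed value = 1569
Conclusion: Record 510 has the error.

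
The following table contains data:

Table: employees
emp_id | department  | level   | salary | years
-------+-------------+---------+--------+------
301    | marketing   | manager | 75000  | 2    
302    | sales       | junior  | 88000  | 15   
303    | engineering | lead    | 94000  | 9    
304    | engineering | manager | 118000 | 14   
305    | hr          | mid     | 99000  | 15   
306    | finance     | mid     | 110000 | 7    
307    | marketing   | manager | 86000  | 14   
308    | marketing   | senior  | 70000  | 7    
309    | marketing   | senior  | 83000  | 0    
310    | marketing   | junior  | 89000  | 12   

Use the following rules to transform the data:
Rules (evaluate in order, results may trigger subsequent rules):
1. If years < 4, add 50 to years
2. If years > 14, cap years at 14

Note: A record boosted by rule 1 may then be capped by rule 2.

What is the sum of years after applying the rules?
119

Step 1: Apply rule 1 to records with years < 4
  - 2 records get bonus of 50
  - Of these, 2 records then exceed 14 and get capped
Step 2: Apply rule 2 to records with years > 14
  - 2 records (original) are capped
Step 3: Calculate final sum = 119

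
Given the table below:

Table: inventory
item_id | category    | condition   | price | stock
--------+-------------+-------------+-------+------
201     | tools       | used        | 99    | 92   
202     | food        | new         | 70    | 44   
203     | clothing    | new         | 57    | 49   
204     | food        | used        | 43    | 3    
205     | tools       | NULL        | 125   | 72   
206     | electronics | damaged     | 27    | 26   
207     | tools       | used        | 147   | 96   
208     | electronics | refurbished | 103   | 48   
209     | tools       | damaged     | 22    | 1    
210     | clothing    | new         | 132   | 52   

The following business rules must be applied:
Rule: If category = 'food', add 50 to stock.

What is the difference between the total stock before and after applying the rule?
100

Step 1: Original sum of stock = 483
Step 2: 2 records have category = 'food'
Step 3: Each affected record changes by 50
Step 4: Total change = 2 × 50 = 100
Step 5: New sum = 483 + 100 = 583
Step 6: Difference = |583 - 483| = 100
        (Sum increased by 100)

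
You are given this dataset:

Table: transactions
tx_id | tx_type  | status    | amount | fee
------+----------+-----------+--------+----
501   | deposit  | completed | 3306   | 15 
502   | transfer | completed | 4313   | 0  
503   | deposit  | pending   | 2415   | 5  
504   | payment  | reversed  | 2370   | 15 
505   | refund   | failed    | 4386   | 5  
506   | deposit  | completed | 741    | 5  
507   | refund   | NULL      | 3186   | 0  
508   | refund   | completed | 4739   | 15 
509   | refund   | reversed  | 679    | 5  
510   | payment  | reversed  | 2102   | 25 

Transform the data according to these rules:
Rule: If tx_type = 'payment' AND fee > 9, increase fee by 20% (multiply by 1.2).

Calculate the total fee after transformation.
98.0

Step 1: Find records where tx_type = 'payment' AND fee > 9
Step 2: 2 records match, summing to 40
Step 3: After multiplier: 40 × 1.2 = 48.0
Step 4: Unaffected records sum: 50
Step 5: Final sum = 48.0 + 50 = 98.0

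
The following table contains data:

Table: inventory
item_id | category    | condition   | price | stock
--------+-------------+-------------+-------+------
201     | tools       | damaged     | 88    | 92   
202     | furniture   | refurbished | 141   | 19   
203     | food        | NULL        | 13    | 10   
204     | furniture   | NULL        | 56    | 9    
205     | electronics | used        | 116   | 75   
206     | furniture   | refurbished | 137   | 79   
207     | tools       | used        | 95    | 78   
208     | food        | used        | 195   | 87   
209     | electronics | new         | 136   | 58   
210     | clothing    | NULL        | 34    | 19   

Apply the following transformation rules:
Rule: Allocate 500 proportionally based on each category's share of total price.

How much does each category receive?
clothing: 16.82, electronics: 124.63, food: 102.87, furniture: 165.18, tools: 90.5

Step 1: Calculate total price = 1011
Step 2: Calculate each category's proportion:
  clothing: 34/1011 = 3.36% → 16.82
  electronics: 252/1011 = 24.93% → 124.63
  food: 208/1011 = 20.57% → 102.87
  furniture: 334/1011 = 33.04% → 165.18
  tools: 183/1011 = 18.10% → 90.5
Step 3: Verify: sum of allocations ≈ 500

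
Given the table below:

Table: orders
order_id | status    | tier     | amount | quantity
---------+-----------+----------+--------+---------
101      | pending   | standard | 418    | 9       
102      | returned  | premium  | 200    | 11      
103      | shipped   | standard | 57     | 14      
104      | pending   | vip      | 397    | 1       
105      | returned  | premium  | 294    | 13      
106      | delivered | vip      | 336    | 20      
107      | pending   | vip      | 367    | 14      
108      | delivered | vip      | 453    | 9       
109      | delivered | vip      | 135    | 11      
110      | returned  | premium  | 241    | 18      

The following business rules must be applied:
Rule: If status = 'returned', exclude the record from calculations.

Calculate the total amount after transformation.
2163

Step 1: Identify records where status = 'returned'
Step 2: The excluded records sum to 735
Step 3: Original total amount = 2898
Step 4: Remaining total = 2898 - 735 = 2163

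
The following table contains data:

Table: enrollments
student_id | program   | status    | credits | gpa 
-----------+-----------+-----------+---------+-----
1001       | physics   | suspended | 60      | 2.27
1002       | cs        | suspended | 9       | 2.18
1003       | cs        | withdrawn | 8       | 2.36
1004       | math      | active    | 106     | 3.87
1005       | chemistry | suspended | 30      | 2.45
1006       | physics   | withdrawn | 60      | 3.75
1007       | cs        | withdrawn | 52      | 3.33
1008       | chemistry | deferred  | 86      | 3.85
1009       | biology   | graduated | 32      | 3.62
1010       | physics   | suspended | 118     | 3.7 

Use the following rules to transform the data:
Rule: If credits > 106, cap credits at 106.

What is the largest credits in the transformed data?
106

Step 1: Original maximum credits = 118
Step 2: Apply cap at 106
Step 3: 1 records had credits > 106 and were capped
Step 4: Maximum after transformation = 106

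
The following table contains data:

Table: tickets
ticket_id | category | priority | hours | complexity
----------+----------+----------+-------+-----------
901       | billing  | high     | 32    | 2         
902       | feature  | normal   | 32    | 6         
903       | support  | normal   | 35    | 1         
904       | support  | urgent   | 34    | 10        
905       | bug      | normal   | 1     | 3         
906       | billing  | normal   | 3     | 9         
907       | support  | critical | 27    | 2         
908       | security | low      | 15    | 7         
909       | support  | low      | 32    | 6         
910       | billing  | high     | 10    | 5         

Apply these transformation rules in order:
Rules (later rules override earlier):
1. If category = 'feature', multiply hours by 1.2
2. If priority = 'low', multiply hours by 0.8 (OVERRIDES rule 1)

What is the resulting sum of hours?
218.0

Step 1: Rule 2 takes priority for records with priority = 'low'
  - 2 records: 47 × 0.8 = 37.6
Step 2: Rule 1 applies to remaining records with category = 'feature'
  - 1 records: 32 × 1.2 = 38.4
Step 3: Other records unchanged: 142
Step 4: Final sum = 37.6 + 38.4 + 142 = 218.0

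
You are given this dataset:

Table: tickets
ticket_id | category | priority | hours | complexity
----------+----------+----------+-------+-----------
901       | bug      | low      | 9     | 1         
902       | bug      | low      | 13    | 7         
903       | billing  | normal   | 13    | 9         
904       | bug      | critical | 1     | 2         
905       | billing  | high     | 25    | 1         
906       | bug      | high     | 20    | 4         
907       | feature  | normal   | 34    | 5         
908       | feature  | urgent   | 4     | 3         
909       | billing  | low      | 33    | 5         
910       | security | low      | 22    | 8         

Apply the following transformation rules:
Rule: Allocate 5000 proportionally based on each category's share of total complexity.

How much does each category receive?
billing: 1666.67, bug: 1555.56, feature: 888.89, security: 888.89

Step 1: Calculate total complexity = 45
Step 2: Calculate each category's proportion:
  billing: 15/45 = 33.33% → 1666.67
  bug: 14/45 = 31.11% → 1555.56
  feature: 8/45 = 17.78% → 888.89
  security: 8/45 = 17.78% → 888.89
Step 3: Verify: sum of allocations ≈ 5000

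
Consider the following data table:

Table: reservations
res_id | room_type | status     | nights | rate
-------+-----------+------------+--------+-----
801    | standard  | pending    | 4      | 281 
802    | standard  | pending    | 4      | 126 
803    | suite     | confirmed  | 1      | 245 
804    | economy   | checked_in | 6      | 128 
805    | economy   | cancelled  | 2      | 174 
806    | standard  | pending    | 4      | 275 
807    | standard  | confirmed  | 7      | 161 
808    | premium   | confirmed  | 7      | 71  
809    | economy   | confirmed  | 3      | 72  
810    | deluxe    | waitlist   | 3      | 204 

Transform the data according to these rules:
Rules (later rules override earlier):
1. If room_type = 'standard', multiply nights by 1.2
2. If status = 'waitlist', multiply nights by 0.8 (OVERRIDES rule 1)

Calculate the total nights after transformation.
44.2

Step 1: Rule 2 takes priority for records with status = 'waitlist'
  - 1 records: 3 × 0.8 = 2.4
Step 2: Rule 1 applies to remaining records with room_type = 'standard'
  - 4 records: 19 × 1.2 = 22.8
Step 3: Other records unchanged: 19
Step 4: Final sum = 2.4 + 22.8 + 19 = 44.2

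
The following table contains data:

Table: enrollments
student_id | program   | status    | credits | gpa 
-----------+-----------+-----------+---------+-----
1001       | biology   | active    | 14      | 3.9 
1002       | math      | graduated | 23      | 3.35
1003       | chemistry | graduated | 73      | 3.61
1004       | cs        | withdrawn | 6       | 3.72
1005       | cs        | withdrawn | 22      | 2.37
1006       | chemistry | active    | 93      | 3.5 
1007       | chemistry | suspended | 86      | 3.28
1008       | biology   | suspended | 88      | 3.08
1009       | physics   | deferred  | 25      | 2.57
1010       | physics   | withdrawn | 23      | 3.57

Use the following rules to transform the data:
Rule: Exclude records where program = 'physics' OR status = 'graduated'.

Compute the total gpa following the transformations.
19.85

Step 1: Find records where program = 'physics' OR status = 'graduated'
Step 2: 4 records match, summing to 13.1
Step 3: Original sum: 32.95
Step 4: Remaining sum = 32.95 - 13.1 = 19.85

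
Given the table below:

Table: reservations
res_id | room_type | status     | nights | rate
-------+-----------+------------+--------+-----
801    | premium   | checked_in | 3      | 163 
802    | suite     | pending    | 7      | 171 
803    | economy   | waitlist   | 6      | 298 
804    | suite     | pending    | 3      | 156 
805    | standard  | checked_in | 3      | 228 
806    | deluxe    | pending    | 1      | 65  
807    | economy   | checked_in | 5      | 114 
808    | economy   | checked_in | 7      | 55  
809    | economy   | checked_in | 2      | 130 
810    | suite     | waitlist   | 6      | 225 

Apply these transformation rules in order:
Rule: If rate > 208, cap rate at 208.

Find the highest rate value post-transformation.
208

Step 1: Original maximum rate = 298
Step 2: Apply cap at 208
Step 3: 3 records had rate > 208 and were capped
Step 4: Maximum after transformation = 208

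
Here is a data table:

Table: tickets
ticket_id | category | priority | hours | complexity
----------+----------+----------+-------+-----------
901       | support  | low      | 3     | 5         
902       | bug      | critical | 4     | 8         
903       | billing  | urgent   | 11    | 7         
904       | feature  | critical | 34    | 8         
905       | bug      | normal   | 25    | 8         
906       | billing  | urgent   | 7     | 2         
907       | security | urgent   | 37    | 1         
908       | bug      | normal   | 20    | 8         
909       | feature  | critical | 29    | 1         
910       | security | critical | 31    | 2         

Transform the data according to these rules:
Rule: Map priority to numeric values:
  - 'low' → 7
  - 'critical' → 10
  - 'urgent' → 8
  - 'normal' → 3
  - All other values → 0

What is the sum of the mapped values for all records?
77

Step 1: Apply mapping to each record
Step 2: Count by status:
  'low': 1 records × 7 = 7
  'critical': 4 records × 10 = 40
  'urgent': 3 records × 8 = 24
  'normal': 2 records × 3 = 6
Step 3: Sum all mapped values = 77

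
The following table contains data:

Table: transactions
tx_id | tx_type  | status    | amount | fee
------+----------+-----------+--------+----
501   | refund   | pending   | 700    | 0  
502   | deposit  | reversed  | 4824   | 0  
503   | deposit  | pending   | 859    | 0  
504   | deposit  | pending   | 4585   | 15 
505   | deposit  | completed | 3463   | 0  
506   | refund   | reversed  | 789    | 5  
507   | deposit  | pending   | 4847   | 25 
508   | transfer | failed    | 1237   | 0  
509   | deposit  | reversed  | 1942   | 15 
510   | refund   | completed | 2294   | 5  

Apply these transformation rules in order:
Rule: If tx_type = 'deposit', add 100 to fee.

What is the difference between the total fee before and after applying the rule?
600

Step 1: Original sum of fee = 65
Step 2: 6 records have tx_type = 'deposit'
Step 3: Each affected record changes by 100
Step 4: Total change = 6 × 100 = 600
Step 5: New sum = 65 + 600 = 665
Step 6: Difference = |665 - 65| = 600
        (Sum increased by 600)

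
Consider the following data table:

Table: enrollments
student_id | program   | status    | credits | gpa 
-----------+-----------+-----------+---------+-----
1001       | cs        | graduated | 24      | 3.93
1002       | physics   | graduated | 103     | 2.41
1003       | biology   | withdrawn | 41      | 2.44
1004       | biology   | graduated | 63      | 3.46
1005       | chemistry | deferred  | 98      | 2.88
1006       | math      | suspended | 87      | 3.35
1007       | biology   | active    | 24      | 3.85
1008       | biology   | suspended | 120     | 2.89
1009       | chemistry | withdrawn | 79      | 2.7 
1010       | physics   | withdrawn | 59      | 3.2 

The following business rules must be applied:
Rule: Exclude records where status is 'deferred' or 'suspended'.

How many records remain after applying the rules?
7

Step 1: Count records to exclude
  - 1 (deferred) + 2 (suspended) = 3 records
Step 2: Total records: 10
Step 3: Remaining = 10 - 3 = 7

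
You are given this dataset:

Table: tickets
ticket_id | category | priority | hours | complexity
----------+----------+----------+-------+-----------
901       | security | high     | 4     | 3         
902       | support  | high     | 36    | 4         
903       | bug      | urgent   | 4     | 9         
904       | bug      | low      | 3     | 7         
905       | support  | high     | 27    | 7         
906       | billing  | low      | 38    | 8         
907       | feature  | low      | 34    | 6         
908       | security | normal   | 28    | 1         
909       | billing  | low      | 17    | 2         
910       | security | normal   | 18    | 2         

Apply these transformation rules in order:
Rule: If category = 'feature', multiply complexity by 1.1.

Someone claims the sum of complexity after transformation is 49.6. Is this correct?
Yes, the result is correct.

Step 1: Calculate the correct sum after transformation
Step 2: Apply multiplier 1.1 to records where category = 'feature'
Step 3: Correct result = 49.6
Step 4: Claimed result = 49.6
Step 5: 49.6 = 49.6 ✓
Conclusion: The claimed result is correct.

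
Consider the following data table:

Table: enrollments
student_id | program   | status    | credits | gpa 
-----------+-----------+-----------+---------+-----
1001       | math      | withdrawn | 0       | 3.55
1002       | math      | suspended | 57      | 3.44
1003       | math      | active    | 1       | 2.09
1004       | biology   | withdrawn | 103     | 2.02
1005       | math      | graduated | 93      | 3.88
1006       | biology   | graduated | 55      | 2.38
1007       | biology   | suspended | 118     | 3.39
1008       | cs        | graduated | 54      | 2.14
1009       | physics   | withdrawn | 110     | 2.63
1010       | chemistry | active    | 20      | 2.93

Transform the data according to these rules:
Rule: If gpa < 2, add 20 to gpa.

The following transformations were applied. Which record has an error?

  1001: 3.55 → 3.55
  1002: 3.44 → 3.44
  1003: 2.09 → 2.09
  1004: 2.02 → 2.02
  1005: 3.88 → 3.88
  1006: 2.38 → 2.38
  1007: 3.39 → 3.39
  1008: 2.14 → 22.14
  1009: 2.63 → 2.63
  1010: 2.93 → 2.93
Record 1008 has an error. The correct transformed value should be 2.14, not 22.14.

Step 1: Check each record against the rule
Step 2: Record 1008 has gpa = 2.14
Step 3: Since 2.14 >= 2, the bonus should not have been applied
Step 4: Correct value = 2.14, but claimed value = 22.14
Conclusion: Record 1008 has the error.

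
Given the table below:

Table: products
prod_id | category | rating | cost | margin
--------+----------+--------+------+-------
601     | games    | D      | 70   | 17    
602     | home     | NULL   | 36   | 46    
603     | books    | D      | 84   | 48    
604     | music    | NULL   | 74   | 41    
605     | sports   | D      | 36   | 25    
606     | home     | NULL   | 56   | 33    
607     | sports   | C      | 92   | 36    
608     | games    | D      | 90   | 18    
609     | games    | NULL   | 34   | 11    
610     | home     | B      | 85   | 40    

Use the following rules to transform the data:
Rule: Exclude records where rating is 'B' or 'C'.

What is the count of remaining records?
8

Step 1: Count records to exclude
  - 1 (B) + 1 (C) = 2 records
Step 2: Total records: 10
Step 3: Remaining = 10 - 2 = 8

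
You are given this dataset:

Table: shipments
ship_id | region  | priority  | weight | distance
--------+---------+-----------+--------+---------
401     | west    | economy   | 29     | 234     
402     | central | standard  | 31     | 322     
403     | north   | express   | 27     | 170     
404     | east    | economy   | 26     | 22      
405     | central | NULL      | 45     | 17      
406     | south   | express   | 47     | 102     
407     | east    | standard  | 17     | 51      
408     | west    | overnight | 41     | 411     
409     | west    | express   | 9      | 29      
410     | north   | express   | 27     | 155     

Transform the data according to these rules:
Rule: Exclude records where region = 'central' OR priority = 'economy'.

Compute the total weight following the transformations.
168

Step 1: Find records where region = 'central' OR priority = 'economy'
Step 2: 4 records match, summing to 131
Step 3: Original sum: 299
Step 4: Remaining sum = 299 - 131 = 168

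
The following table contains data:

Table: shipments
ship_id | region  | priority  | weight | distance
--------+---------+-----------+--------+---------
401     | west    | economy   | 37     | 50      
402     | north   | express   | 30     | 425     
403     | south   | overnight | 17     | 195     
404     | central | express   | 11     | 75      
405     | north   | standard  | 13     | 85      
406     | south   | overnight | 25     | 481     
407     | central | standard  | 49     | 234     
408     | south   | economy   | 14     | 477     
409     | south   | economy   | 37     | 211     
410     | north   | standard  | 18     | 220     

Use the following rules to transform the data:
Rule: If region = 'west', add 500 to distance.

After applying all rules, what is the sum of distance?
2953

Step 1: Count records where region = 'west': 1
Step 2: Total bonus added: 1 × 500 = 500
Step 3: Original sum of distance: 2453
Step 4: Final sum = 2453 + 500 = 2953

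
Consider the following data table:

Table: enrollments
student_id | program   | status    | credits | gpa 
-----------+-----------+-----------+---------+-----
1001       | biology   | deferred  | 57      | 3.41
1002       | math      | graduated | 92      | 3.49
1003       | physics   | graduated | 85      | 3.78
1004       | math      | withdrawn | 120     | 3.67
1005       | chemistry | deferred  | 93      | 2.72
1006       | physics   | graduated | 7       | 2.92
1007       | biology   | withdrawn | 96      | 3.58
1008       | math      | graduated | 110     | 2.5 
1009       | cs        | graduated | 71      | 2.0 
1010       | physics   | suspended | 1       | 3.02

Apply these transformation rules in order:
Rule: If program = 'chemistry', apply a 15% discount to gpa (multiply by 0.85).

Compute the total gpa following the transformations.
30.68

Step 1: Records with program = 'chemistry' have total gpa = 2.72
Step 2: Apply multiplier: 2.72 × 0.85 = 2.31
Step 3: Other records total: 28.37
Step 4: Final sum = 2.31 + 28.37 = 30.68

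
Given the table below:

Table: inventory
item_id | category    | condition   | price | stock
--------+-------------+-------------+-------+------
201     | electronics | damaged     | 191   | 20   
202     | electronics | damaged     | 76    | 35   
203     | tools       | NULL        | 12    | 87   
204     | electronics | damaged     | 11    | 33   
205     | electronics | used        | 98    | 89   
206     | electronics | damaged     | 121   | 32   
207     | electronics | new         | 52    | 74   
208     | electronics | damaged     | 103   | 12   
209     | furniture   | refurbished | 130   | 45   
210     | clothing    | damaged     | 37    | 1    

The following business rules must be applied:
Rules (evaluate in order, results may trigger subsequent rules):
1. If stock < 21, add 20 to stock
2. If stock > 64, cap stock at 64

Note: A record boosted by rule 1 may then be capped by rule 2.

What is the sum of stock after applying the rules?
430

Step 1: Apply rule 1 to records with stock < 21
  - 3 records get bonus of 20
  - Of these, 0 records then exceed 64 and get capped
Step 2: Apply rule 2 to records with stock > 64
  - 3 records (original) are capped
Step 3: Calculate final sum = 430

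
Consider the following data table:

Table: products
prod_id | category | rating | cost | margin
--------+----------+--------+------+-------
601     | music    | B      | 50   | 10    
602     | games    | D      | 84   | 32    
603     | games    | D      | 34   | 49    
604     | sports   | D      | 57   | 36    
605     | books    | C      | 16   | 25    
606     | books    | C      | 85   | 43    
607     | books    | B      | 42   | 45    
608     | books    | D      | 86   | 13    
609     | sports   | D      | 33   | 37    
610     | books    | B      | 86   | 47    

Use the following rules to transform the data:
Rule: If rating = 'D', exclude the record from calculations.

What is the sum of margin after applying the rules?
170

Step 1: Identify records where rating = 'D'
Step 2: The excluded records sum to 167
Step 3: Original total margin = 337
Step 4: Remaining total = 337 - 167 = 170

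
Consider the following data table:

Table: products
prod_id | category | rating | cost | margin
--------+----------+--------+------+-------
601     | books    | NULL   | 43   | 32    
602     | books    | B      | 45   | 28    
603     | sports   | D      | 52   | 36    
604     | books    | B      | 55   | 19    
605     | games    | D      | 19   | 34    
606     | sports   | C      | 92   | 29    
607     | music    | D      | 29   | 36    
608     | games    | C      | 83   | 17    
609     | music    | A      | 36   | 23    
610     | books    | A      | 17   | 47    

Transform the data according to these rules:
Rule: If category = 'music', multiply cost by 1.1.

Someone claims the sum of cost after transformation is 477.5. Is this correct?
Yes, the result is correct.

Step 1: Calculate the correct sum after transformation
Step 2: Apply multiplier 1.1 to records where category = 'music'
Step 3: Correct result = 477.5
Step 4: Claimed result = 477.5
Step 5: 477.5 = 477.5 ✓
Conclusion: The claimed result is correct.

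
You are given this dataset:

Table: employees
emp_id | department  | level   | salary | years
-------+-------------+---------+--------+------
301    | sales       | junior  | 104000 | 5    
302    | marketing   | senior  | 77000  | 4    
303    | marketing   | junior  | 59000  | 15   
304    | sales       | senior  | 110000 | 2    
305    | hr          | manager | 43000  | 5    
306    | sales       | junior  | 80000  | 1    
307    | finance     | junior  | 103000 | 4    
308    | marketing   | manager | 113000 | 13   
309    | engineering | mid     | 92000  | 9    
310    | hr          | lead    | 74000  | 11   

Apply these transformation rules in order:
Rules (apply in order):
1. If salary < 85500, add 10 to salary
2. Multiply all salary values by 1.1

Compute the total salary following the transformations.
940555.0

Step 1: Apply Rule 1 - Add 10 to records with salary < 85500
  - 5 records affected: 333000 + (5 × 10) = 333050
  - Unaffected records: 522000
  - Sum after Rule 1: 855050
Step 2: Apply Rule 2 - Multiply all by 1.1
  - 855050 × 1.1 = 940555.0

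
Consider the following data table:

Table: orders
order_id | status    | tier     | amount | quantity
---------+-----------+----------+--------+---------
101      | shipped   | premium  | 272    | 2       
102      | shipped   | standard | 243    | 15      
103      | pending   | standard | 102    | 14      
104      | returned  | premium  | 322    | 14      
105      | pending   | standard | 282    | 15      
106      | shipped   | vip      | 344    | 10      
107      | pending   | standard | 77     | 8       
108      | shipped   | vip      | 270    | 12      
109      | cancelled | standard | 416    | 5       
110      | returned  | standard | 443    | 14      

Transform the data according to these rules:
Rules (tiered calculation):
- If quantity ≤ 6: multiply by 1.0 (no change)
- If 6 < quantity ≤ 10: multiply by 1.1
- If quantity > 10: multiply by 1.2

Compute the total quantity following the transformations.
127.6

Step 1: Tier 1 (quantity ≤ 6): 2 records, sum = 7 × 1.0 = 7.0
Step 2: Tier 2 (6 < quantity ≤ 10): 2 records, sum = 18 × 1.1 = 19.8
Step 3: Tier 3 (quantity > 10): 6 records, sum = 84 × 1.2 = 100.8
Step 4: Final sum = 7.0 + 19.8 + 100.8 = 127.6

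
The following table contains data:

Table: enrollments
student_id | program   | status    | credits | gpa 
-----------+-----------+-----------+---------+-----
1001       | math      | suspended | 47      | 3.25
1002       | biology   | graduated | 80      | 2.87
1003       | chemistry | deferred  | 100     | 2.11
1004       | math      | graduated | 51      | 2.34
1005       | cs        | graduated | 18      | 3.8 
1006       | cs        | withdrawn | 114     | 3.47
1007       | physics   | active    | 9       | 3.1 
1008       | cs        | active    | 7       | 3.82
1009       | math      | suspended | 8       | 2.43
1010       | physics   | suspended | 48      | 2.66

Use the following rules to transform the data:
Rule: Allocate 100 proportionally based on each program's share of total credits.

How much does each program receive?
biology: 16.6, chemistry: 20.75, cs: 28.84, math: 21.99, physics: 11.83

Step 1: Calculate total credits = 482
Step 2: Calculate each program's proportion:
  biology: 80/482 = 16.60% → 16.6
  chemistry: 100/482 = 20.75% → 20.75
  cs: 139/482 = 28.84% → 28.84
  math: 106/482 = 21.99% → 21.99
  physics: 57/482 = 11.83% → 11.83
Step 3: Verify: sum of allocations ≈ 100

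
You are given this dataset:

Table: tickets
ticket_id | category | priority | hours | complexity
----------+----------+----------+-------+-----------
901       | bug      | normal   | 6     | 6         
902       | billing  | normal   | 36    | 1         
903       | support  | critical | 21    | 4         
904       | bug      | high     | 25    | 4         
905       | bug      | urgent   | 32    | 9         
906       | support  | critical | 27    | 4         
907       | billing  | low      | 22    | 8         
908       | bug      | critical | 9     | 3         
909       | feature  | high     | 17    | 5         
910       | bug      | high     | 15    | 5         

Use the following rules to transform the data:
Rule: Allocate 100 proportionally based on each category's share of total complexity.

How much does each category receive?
billing: 18.37, bug: 55.1, feature: 10.2, support: 16.33

Step 1: Calculate total complexity = 49
Step 2: Calculate each category's proportion:
  billing: 9/49 = 18.37% → 18.37
  bug: 27/49 = 55.10% → 55.1
  feature: 5/49 = 10.20% → 10.2
  support: 8/49 = 16.33% → 16.33
Step 3: Verify: sum of allocations ≈ 100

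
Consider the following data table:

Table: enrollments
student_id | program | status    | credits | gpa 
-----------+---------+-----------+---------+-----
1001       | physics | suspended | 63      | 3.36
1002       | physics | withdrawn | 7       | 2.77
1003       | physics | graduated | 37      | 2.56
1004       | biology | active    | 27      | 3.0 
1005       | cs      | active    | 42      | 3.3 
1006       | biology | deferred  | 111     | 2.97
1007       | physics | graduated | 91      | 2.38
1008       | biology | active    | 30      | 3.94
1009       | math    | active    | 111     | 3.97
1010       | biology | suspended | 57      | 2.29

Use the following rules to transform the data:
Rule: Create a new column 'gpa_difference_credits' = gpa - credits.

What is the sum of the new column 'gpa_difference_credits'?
-545.46

Step 1: For each record, compute gpa - credits
Example calculations:
  3.36 - 63 = -59.64
  2.77 - 7 = -4.23
  2.56 - 37 = -34.44
  ...
Step 2: Sum all derived values
Step 3: Total = -545.46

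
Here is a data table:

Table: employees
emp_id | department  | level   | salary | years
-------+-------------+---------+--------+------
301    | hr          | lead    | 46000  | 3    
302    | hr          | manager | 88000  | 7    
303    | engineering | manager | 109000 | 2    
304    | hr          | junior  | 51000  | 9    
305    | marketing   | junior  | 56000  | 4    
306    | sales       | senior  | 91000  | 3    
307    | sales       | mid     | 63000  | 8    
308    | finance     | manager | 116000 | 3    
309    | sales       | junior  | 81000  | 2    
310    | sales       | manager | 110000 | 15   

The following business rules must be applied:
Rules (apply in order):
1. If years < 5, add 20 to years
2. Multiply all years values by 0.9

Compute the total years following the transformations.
158.4

Step 1: Apply Rule 1 - Add 20 to records with years < 5
  - 6 records affected: 17 + (6 × 20) = 137
  - Unaffected records: 39
  - Sum after Rule 1: 176
Step 2: Apply Rule 2 - Multiply all by 0.9
  - 176 × 0.9 = 158.4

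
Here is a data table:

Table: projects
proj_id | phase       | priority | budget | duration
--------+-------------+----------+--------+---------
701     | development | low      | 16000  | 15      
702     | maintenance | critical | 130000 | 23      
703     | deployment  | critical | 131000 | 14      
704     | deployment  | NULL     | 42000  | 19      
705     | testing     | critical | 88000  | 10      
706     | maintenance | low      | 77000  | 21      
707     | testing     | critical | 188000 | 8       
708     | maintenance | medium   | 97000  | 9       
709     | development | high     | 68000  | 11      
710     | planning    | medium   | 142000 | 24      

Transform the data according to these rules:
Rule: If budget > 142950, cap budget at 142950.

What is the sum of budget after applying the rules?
933950

Step 1: 1 records have budget > 142950
Step 2: These records originally summed to 188000
Step 3: After capping: 1 × 142950 = 142950
Step 4: Unaffected records sum: 791000
Step 5: Final sum = 142950 + 791000 = 933950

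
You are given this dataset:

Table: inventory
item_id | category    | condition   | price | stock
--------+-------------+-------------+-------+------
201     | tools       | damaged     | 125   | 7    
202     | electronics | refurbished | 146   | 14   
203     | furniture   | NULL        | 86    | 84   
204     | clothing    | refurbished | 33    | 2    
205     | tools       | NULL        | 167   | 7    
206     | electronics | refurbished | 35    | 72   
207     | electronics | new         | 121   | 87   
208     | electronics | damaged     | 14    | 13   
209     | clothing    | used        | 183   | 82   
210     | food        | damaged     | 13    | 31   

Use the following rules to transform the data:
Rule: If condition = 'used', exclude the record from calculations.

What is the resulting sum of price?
740

Step 1: Identify records where condition = 'used'
Step 2: The excluded records sum to 183
Step 3: Original total price = 923
Step 4: Remaining total = 923 - 183 = 740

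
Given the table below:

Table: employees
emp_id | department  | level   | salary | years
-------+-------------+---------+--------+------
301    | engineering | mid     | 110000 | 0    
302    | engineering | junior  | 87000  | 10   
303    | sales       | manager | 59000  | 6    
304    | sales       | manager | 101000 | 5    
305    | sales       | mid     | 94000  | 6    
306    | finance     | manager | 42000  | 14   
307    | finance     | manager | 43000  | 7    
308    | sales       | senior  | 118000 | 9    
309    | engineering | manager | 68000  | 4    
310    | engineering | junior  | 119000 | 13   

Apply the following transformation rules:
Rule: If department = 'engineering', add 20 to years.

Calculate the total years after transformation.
154

Step 1: Count records where department = 'engineering': 4
Step 2: Total bonus added: 4 × 20 = 80
Step 3: Original sum of years: 74
Step 4: Final sum = 74 + 80 = 154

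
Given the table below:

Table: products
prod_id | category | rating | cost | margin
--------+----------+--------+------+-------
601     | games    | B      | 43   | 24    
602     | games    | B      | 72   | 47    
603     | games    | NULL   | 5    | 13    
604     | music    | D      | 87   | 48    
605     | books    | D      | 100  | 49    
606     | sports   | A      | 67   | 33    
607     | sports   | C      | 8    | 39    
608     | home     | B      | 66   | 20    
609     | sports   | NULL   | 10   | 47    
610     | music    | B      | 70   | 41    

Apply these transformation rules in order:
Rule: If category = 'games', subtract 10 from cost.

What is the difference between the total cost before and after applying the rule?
30

Step 1: Original sum of cost = 528
Step 2: 3 records have category = 'games'
Step 3: Each affected record changes by -10
Step 4: Total change = 3 × -10 = -30
Step 5: New sum = 528 + -30 = 498
Step 6: Difference = |498 - 528| = 30
        (Sum decreased by 30)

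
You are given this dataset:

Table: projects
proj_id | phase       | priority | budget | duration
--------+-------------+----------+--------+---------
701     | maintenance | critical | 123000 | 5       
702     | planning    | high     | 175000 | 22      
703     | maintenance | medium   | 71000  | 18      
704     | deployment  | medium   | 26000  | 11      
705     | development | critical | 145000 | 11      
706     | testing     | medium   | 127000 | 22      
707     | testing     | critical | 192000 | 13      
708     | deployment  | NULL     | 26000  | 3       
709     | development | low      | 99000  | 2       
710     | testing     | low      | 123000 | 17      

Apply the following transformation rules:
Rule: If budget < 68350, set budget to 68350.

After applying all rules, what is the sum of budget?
1191700

Step 1: 2 records have budget < 68350
Step 2: These records originally summed to 52000
Step 3: After setting to minimum: 2 × 68350 = 136700
Step 4: Unaffected records sum: 1055000
Step 5: Final sum = 136700 + 1055000 = 1191700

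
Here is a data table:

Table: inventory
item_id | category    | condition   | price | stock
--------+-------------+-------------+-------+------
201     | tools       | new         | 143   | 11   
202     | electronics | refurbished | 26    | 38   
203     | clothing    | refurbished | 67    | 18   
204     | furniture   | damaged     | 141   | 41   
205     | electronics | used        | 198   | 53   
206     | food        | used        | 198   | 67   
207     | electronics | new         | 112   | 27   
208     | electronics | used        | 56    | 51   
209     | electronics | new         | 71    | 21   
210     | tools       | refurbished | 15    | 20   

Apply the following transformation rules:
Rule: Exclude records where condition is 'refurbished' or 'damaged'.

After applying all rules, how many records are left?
6

Step 1: Count records to exclude
  - 3 (refurbished) + 1 (damaged) = 4 records
Step 2: Total records: 10
Step 3: Remaining = 10 - 4 = 6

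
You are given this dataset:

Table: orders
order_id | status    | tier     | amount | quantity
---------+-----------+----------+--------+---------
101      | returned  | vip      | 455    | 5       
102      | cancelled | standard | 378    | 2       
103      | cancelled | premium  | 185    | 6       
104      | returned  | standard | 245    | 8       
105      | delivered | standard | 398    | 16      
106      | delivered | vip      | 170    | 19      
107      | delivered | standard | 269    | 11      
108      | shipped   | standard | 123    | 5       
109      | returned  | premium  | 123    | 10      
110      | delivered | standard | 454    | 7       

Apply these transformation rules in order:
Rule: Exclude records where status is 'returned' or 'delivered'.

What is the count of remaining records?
3

Step 1: Count records to exclude
  - 3 (returned) + 4 (delivered) = 7 records
Step 2: Total records: 10
Step 3: Remaining = 10 - 7 = 3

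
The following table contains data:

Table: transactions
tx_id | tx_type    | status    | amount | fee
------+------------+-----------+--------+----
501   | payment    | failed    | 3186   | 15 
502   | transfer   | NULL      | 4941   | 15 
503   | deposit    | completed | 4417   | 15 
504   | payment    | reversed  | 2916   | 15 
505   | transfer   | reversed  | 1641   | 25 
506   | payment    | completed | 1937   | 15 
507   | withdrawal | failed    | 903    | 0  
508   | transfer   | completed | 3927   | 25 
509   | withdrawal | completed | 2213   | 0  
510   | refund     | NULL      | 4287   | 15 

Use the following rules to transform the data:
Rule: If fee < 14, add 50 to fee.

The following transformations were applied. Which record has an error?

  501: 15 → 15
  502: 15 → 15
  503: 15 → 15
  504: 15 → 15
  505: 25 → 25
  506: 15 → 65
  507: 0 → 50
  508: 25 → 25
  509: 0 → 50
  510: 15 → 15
Record 506 has an error. The correct transformed value should be 15, not 65.

Step 1: Check each record against the rule
Step 2: Record 506 has fee = 15
Step 3: Since 15 >= 14, the bonus should not have been applied
Step 4: Correct value = 15, but claimed value = 65
Conclusion: Record 506 has the error.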